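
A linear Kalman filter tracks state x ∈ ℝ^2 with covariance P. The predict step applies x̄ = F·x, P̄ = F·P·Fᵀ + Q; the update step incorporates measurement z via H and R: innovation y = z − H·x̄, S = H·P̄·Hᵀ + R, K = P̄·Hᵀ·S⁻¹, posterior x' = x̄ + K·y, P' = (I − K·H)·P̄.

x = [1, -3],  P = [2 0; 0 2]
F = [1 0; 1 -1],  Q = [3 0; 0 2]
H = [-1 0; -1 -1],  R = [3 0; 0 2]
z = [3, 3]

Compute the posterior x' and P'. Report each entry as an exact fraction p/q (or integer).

x' = [-75/29, 12/29]
P' = [36/29 -22/29; -22/29 166/87]

x̄ = F·x = [1, 4]
P̄ = F·P·Fᵀ + Q = [5 2; 2 6]
y = z − H·x̄ = [4, 8]
S = H·P̄·Hᵀ + R = [8 7; 7 17]
K = P̄·Hᵀ·S⁻¹ = [-12/29 -7/29; 22/87 -50/87]
x' = x̄ + K·y = [-75/29, 12/29]
P' = (I − K·H)·P̄ = [36/29 -22/29; -22/29 166/87]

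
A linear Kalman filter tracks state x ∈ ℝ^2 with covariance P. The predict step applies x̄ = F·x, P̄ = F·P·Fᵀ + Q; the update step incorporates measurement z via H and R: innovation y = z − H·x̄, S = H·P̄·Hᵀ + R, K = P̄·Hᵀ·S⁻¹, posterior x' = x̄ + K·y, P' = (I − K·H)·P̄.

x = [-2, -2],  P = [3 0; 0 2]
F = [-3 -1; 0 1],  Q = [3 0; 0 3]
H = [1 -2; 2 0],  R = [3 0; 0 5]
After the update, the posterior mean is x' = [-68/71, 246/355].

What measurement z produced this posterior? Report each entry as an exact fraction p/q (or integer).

x̄ = F·x = [8, -2]
P̄ = F·P·Fᵀ + Q = [32 -2; -2 5]
S = H·P̄·Hᵀ + R = [63 72; 72 133]
K = P̄·Hᵀ·S⁻¹ = [4/71 32/71; -436/1065 68/355]
x' − x̄ = [-636/71, 956/355] = K·y
y = (KᵀK)⁻¹·Kᵀ·(x' − x̄) = [-15, -18]
z = y + H·x̄ = [-15, -18] + [12, 16] = [-3, -2]

z = [-3, -2]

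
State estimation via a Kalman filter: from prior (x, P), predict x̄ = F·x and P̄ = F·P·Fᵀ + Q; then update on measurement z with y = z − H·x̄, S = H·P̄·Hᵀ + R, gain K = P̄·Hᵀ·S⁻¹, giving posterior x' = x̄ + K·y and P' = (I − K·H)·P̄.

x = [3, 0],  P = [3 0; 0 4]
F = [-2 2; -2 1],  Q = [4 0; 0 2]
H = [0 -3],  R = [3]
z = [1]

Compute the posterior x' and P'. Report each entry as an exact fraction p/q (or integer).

x̄ = F·x = [-6, -6]
P̄ = F·P·Fᵀ + Q = [32 20; 20 18]
y = z − H·x̄ = [-17]
S = H·P̄·Hᵀ + R = [165]
K = P̄·Hᵀ·S⁻¹ = [-4/11; -18/55]
x' = x̄ + K·y = [2/11, -24/55]
P' = (I − K·H)·P̄ = [112/11 4/11; 4/11 18/55]

x' = [2/11, -24/55]
P' = [112/11 4/11; 4/11 18/55]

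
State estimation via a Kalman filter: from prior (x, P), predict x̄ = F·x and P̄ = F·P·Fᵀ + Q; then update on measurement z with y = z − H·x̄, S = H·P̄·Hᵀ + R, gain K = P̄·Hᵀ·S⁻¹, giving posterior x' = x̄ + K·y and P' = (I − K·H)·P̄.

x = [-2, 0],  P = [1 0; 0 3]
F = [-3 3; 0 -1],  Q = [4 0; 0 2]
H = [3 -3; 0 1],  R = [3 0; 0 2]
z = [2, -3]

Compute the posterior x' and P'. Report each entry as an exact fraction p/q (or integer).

x' = [-32/371, -319/371]
P' = [913/742 348/371; 348/371 362/371]

x̄ = F·x = [6, 0]
P̄ = F·P·Fᵀ + Q = [40 -9; -9 5]
y = z − H·x̄ = [-16, -3]
S = H·P̄·Hᵀ + R = [570 -42; -42 7]
K = P̄·Hᵀ·S⁻¹ = [31/106 174/371; -2/53 181/371]
x' = x̄ + K·y = [-32/371, -319/371]
P' = (I − K·H)·P̄ = [913/742 348/371; 348/371 362/371]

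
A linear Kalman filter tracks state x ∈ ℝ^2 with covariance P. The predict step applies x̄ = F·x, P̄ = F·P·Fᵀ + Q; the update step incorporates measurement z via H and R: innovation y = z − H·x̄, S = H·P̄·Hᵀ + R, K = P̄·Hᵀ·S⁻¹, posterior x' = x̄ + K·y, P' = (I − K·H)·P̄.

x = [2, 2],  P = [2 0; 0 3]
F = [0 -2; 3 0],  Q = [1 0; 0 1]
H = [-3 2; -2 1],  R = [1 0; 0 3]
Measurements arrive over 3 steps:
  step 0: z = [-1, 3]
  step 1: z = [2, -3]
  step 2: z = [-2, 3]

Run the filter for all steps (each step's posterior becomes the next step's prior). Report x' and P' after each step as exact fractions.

step 0: x' = [-113/90, -929/450], P' = [65/18 247/45; 247/45 3857/450]
step 1: x' = [143519/1326184, 131207/165773], P' = [617567/1326184 104045/165773; 104045/165773 175537/165773]
step 2: x' = [-24953936/52572139, -70538656/52572139], P' = [244901991/525721390 32974350/52572139; 32974350/52572139 55497813/52572139]

step 0: x̄ = F·x = [-4, 6]
step 0: P̄ = F·P·Fᵀ + Q = [13 0; 0 19]
step 0: y = z − H·x̄ = [-25, -11]
step 0: S = H·P̄·Hᵀ + R = [194 116; 116 74]
step 0: K = P̄·Hᵀ·S⁻¹ = [13/90 -26/45; 152/225 -361/450]
step 0: x' = x̄ + K·y = [-113/90, -929/450]
step 0: P' = (I − K·H)·P̄ = [65/18 247/45; 247/45 3857/450]
step 1: x̄ = F·x = [929/225, -113/30]
step 1: P̄ = F·P·Fᵀ + Q = [7939/225 -494/15; -494/15 67/2]
step 1: y = z − H·x̄ = [548/25, 4061/450]
step 1: S = H·P̄·Hᵀ + R = [21194/25 12731/25; 12731/25 139217/450]
step 1: K = P̄·Hᵀ·S⁻¹ = [-187981/1326184 -67129/663092; 38939/165773 -10851/165773]
step 1: x' = x̄ + K·y = [143519/1326184, 131207/165773]
step 1: P' = (I − K·H)·P̄ = [617567/1326184 104045/165773; 104045/165773 175537/165773]
step 2: x̄ = F·x = [-262414/165773, 430557/1326184]
step 2: P̄ = F·P·Fᵀ + Q = [867921/165773 -624270/165773; -624270/165773 6884287/1326184]
step 2: y = z − H·x̄ = [-4905709/663092, -650629/1326184]
step 2: S = H·P̄·Hᵀ + R = [37820891/331546 45193951/663092; 45193951/663092 58612951/1326184]
step 2: K = P̄·Hᵀ·S⁻¹ = [-75218973/525721390 -26676747/262860695; 12072576/52572139 -3483629/52572139]
step 2: x' = x̄ + K·y = [-24953936/52572139, -70538656/52572139]
step 2: P' = (I − K·H)·P̄ = [244901991/525721390 32974350/52572139; 32974350/52572139 55497813/52572139]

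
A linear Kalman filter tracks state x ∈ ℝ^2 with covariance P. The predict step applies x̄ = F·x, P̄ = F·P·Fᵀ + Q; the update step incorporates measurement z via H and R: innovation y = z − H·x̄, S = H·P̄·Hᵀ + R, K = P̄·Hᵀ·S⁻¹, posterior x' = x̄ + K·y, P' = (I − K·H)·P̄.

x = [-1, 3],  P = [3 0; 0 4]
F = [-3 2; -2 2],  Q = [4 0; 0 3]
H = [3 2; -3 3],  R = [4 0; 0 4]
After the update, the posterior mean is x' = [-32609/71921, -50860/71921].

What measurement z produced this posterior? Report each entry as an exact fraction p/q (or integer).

z = [-3, -1]

x̄ = F·x = [9, 8]
P̄ = F·P·Fᵀ + Q = [47 34; 34 31]
S = H·P̄·Hᵀ + R = [959 -135; -135 94]
K = P̄·Hᵀ·S⁻¹ = [14381/71921 -9186/71921; 14201/71921 13509/71921]
x' − x̄ = [-679898/71921, -626228/71921] = K·y
y = (KᵀK)⁻¹·Kᵀ·(x' − x̄) = [-46, 2]
z = y + H·x̄ = [-46, 2] + [43, -3] = [-3, -1]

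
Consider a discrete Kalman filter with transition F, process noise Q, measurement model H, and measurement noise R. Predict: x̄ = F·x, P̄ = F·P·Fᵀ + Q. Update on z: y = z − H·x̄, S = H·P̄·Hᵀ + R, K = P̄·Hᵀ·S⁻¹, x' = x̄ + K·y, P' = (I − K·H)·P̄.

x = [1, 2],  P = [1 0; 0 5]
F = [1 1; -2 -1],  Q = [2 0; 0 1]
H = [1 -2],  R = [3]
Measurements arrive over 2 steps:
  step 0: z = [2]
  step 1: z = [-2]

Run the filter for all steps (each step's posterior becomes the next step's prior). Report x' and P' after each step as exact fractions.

step 0: x' = [39/79, -73/79], P' = [148/79 41/79; 41/79 61/79]
step 1: x' = [-2527/3095, 1731/3095], P' = [10051/6190 1456/3095; 1456/3095 2432/3095]

step 0: x̄ = F·x = [3, -4]
step 0: P̄ = F·P·Fᵀ + Q = [8 -7; -7 10]
step 0: y = z − H·x̄ = [-9]
step 0: S = H·P̄·Hᵀ + R = [79]
step 0: K = P̄·Hᵀ·S⁻¹ = [22/79; -27/79]
step 0: x' = x̄ + K·y = [39/79, -73/79]
step 0: P' = (I − K·H)·P̄ = [148/79 41/79; 41/79 61/79]
step 1: x̄ = F·x = [-34/79, -5/79]
step 1: P̄ = F·P·Fᵀ + Q = [449/79 -480/79; -480/79 896/79]
step 1: y = z − H·x̄ = [-134/79]
step 1: S = H·P̄·Hᵀ + R = [6190/79]
step 1: K = P̄·Hᵀ·S⁻¹ = [1409/6190; -1136/3095]
step 1: x' = x̄ + K·y = [-2527/3095, 1731/3095]
step 1: P' = (I − K·H)·P̄ = [10051/6190 1456/3095; 1456/3095 2432/3095]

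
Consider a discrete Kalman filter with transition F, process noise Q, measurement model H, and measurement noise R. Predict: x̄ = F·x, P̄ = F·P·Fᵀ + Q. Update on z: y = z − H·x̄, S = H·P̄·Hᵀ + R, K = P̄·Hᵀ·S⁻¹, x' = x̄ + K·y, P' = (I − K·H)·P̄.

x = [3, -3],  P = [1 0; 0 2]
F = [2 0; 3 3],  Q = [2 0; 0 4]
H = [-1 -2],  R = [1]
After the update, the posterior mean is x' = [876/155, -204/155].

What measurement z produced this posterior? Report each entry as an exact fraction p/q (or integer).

x̄ = F·x = [6, 0]
P̄ = F·P·Fᵀ + Q = [6 6; 6 31]
S = H·P̄·Hᵀ + R = [155]
K = P̄·Hᵀ·S⁻¹ = [-18/155; -68/155]
x' − x̄ = [-54/155, -204/155] = K·y
y = (KᵀK)⁻¹·Kᵀ·(x' − x̄) = [3]
z = y + H·x̄ = [3] + [-6] = [-3]

z = [-3]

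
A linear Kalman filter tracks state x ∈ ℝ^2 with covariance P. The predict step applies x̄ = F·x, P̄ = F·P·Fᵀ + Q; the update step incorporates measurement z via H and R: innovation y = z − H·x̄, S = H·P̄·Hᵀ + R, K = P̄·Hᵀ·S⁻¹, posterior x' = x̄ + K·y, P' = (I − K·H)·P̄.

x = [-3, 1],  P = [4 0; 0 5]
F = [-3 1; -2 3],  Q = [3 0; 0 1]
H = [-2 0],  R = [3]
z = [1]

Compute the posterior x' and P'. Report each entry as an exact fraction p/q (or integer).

x' = [-58/179, -27/179]
P' = [132/179 117/179; 117/179 5014/179]

x̄ = F·x = [10, 9]
P̄ = F·P·Fᵀ + Q = [44 39; 39 62]
y = z − H·x̄ = [21]
S = H·P̄·Hᵀ + R = [179]
K = P̄·Hᵀ·S⁻¹ = [-88/179; -78/179]
x' = x̄ + K·y = [-58/179, -27/179]
P' = (I − K·H)·P̄ = [132/179 117/179; 117/179 5014/179]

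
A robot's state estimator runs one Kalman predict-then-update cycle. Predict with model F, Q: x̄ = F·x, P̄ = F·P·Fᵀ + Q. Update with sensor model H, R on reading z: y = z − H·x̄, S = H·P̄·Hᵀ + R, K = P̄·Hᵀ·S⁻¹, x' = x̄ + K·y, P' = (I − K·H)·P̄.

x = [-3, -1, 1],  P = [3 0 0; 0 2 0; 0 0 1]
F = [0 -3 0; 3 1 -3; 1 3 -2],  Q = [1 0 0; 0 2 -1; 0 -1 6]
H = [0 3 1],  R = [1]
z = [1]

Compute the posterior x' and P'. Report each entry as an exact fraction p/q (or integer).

x' = [-3/8, 1/8, 17/32]
P' = [527/32 123/32 -1485/128; 123/32 55/32 -625/128; -1485/128 -625/128 7591/512]

x̄ = F·x = [3, -13, -8]
P̄ = F·P·Fᵀ + Q = [19 -6 -18; -6 40 20; -18 20 31]
y = z − H·x̄ = [48]
S = H·P̄·Hᵀ + R = [512]
K = P̄·Hᵀ·S⁻¹ = [-9/128; 35/128; 91/512]
x' = x̄ + K·y = [-3/8, 1/8, 17/32]
P' = (I − K·H)·P̄ = [527/32 123/32 -1485/128; 123/32 55/32 -625/128; -1485/128 -625/128 7591/512]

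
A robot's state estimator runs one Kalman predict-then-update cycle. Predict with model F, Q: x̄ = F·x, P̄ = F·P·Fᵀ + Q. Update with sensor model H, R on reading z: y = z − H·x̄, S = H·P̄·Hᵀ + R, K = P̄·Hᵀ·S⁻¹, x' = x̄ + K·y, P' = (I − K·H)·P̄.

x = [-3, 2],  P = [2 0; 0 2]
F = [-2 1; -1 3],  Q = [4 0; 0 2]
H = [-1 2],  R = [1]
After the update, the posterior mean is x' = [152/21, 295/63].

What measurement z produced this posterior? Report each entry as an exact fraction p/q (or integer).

z = [2]

x̄ = F·x = [8, 9]
P̄ = F·P·Fᵀ + Q = [14 10; 10 22]
S = H·P̄·Hᵀ + R = [63]
K = P̄·Hᵀ·S⁻¹ = [2/21; 34/63]
x' − x̄ = [-16/21, -272/63] = K·y
y = (KᵀK)⁻¹·Kᵀ·(x' − x̄) = [-8]
z = y + H·x̄ = [-8] + [10] = [2]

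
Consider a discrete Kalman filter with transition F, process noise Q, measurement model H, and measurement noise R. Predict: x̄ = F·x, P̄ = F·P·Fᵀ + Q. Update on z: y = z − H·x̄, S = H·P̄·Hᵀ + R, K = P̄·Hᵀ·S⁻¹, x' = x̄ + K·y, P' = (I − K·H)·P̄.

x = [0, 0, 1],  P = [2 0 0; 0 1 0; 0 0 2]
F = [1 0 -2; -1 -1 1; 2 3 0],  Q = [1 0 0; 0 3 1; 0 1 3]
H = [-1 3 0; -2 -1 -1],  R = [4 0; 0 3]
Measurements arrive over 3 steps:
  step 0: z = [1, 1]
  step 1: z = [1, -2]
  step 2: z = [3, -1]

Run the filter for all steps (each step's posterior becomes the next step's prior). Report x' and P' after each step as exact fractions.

step 0: x' = [-826/853, 41/853, 3652/4265], P' = [1892/853 472/853 -3650/853; 472/853 464/853 -1246/853; -3650/853 -1246/853 47548/4265]
step 1: x' = [4107706/8106329, 525175/1158047, 2303515/8106329], P' = [115060697/97275948 2546353/13896564 -165750419/97275948; 2546353/13896564 5788943/13896564 -7795723/13896564; -165750419/97275948 -7795723/13896564 469667729/97275948]
step 2: x' = [-240912777811/241463068284, 145973243843/241463068284, 179362589431/80487689428], P' = [71036741236/60365767071 11104315741/60365767071 -34232896986/20121922357; 11104315741/60365767071 25146243790/60365767071 -11302104471/20121922357; -34232896986/20121922357 -11302104471/20121922357 97168991388/20121922357]

step 0: x̄ = F·x = [-2, 1, 0]
step 0: P̄ = F·P·Fᵀ + Q = [11 -6 4; -6 8 -6; 4 -6 20]
step 0: y = z − H·x̄ = [-4, -2]
step 0: S = H·P̄·Hᵀ + R = [123 50; 50 55]
step 0: K = P̄·Hᵀ·S⁻¹ = [-119/853 -202/853; 230/853 -54/853; -22/853 -1606/4265]
step 0: x' = x̄ + K·y = [-826/853, 41/853, 3652/4265]
step 0: P' = (I − K·H)·P̄ = [1892/853 472/853 -3650/853; 472/853 464/853 -1246/853; -3650/853 -1246/853 47548/4265]
step 1: x̄ = F·x = [-11434/4265, 7577/4265, -1529/853]
step 1: P̄ = F·P·Fᵀ + Q = [276917/4265 -174126/4265 27276/853; -174126/4265 125803/4265 -17721/853; 27276/853 -17721/853 19967/853]
step 1: y = z − H·x̄ = [-5980/853, -31466/4265]
step 1: S = H·P̄·Hᵀ + R = [494192/853 289850/853; 289850/853 1017907/4265]
step 1: K = P̄·Hᵀ·S⁻¹ = [-1399711/8843268 -13699241/48637974; 336829/1263324 -514321/6948282; 46369/8843268 -13932805/48637974]
step 1: x' = x̄ + K·y = [4107706/8106329, 525175/1158047, 2303515/8106329]
step 1: P' = (I − K·H)·P̄ = [115060697/97275948 2546353/13896564 -165750419/97275948; 2546353/13896564 5788943/13896564 -7795723/13896564; -165750419/97275948 -7795723/13896564 469667729/97275948]
step 2: x̄ = F·x = [-71332/1158047, -5480416/8106329, 19244087/8106329]
step 2: P̄ = F·P·Fᵀ + Q = [131143297/4632188 -79933905/4632188 60667469/4632188; -79933905/4632188 1393368773/97275948 -838746625/97275948; 60667469/4632188 -838746625/97275948 1330667693/97275948]
step 2: y = z − H·x̄ = [40260911/8106329, 4658694/8106329]
step 2: S = H·P̄·Hᵀ + R = [2146258668/8106329 1125935742/8106329; 1125935742/8106329 2684006846/24318987]
step 2: K = P̄·Hᵀ·S⁻¹ = [-37723794013/241463068284 -5608789695/20121922357; 64334415629/241463068284 -1494284651/20121922357; 326583573/80487689428 -5800364315/20121922357]
step 2: x' = x̄ + K·y = [-240912777811/241463068284, 145973243843/241463068284, 179362589431/80487689428]
step 2: P' = (I − K·H)·P̄ = [71036741236/60365767071 11104315741/60365767071 -34232896986/20121922357; 11104315741/60365767071 25146243790/60365767071 -11302104471/20121922357; -34232896986/20121922357 -11302104471/20121922357 97168991388/20121922357]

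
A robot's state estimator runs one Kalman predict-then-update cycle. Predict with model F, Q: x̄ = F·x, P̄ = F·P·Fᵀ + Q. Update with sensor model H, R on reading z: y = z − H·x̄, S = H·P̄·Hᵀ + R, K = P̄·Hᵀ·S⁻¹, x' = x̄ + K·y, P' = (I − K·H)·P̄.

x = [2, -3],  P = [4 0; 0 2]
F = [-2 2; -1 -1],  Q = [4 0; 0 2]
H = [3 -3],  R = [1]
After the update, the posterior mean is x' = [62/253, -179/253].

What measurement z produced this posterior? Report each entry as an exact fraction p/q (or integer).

z = [3]

x̄ = F·x = [-10, 1]
P̄ = F·P·Fᵀ + Q = [28 4; 4 8]
S = H·P̄·Hᵀ + R = [253]
K = P̄·Hᵀ·S⁻¹ = [72/253; -12/253]
x' − x̄ = [2592/253, -432/253] = K·y
y = (KᵀK)⁻¹·Kᵀ·(x' − x̄) = [36]
z = y + H·x̄ = [36] + [-33] = [3]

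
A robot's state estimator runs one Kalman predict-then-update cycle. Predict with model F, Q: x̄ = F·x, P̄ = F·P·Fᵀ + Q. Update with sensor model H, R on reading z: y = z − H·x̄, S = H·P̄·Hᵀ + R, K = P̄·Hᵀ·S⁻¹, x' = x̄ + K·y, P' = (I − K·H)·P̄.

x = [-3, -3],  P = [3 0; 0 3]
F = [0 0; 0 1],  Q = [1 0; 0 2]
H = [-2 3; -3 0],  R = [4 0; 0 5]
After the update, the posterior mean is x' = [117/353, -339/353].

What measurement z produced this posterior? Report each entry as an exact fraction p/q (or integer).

x̄ = F·x = [0, -3]
P̄ = F·P·Fᵀ + Q = [1 0; 0 5]
S = H·P̄·Hᵀ + R = [53 6; 6 14]
K = P̄·Hᵀ·S⁻¹ = [-5/353 -147/706; 105/353 -45/353]
x' − x̄ = [117/353, 720/353] = K·y
y = (KᵀK)⁻¹·Kᵀ·(x' − x̄) = [6, -2]
z = y + H·x̄ = [6, -2] + [-9, 0] = [-3, -2]

z = [-3, -2]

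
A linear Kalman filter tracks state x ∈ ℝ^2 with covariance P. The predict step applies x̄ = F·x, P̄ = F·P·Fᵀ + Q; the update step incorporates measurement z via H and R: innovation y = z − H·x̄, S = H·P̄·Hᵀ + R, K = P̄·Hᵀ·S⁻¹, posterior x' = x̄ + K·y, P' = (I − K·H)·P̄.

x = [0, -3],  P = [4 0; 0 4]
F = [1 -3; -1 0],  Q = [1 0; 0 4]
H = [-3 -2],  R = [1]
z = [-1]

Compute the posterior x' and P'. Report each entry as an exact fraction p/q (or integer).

x' = [98/177, -52/177]
P' = [1289/354 -938/177; -938/177 1408/177]

x̄ = F·x = [9, 0]
P̄ = F·P·Fᵀ + Q = [41 -4; -4 8]
y = z − H·x̄ = [26]
S = H·P̄·Hᵀ + R = [354]
K = P̄·Hᵀ·S⁻¹ = [-115/354; -2/177]
x' = x̄ + K·y = [98/177, -52/177]
P' = (I − K·H)·P̄ = [1289/354 -938/177; -938/177 1408/177]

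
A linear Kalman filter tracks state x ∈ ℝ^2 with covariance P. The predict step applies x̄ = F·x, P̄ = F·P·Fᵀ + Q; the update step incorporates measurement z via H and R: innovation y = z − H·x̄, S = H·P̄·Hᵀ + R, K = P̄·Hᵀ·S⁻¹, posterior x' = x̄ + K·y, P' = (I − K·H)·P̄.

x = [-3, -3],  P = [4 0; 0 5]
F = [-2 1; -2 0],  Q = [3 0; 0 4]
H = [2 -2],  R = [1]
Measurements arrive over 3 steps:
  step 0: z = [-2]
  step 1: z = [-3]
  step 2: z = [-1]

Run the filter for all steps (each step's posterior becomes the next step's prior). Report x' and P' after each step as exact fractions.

step 0: x̄ = F·x = [3, 6]
step 0: P̄ = F·P·Fᵀ + Q = [24 16; 16 20]
step 0: y = z − H·x̄ = [4]
step 0: S = H·P̄·Hᵀ + R = [49]
step 0: K = P̄·Hᵀ·S⁻¹ = [16/49; -8/49]
step 0: x' = x̄ + K·y = [211/49, 262/49]
step 0: P' = (I − K·H)·P̄ = [920/49 912/49; 912/49 916/49]
step 1: x̄ = F·x = [-160/49, -422/49]
step 1: P̄ = F·P·Fᵀ + Q = [1095/49 1856/49; 1856/49 3876/49]
step 1: y = z − H·x̄ = [-671/49]
step 1: S = H·P̄·Hᵀ + R = [5085/49]
step 1: K = P̄·Hᵀ·S⁻¹ = [-1522/5085; -808/1017]
step 1: x' = x̄ + K·y = [4238/5085, 2306/1017]
step 1: P' = (I − K·H)·P̄ = [66359/5085 13424/1017; 13424/1017 13828/1017]
step 2: x̄ = F·x = [1018/1695, -8476/5085]
step 2: P̄ = F·P·Fᵀ + Q = [9039/565 43732/1695; 43732/1695 285776/5085]
step 2: y = z − H·x̄ = [-5629/1017]
step 2: S = H·P̄·Hᵀ + R = [84805/1017]
step 2: K = P̄·Hᵀ·S⁻¹ = [-19938/84805; -61832/84805]
step 2: x' = x̄ + K·y = [161288/84805, 200876/84805]
step 2: P' = (I − K·H)·P̄ = [965851/84805 195164/16961; 195164/16961 1006736/84805]

step 0: x' = [211/49, 262/49], P' = [920/49 912/49; 912/49 916/49]
step 1: x' = [4238/5085, 2306/1017], P' = [66359/5085 13424/1017; 13424/1017 13828/1017]
step 2: x' = [161288/84805, 200876/84805], P' = [965851/84805 195164/16961; 195164/16961 1006736/84805]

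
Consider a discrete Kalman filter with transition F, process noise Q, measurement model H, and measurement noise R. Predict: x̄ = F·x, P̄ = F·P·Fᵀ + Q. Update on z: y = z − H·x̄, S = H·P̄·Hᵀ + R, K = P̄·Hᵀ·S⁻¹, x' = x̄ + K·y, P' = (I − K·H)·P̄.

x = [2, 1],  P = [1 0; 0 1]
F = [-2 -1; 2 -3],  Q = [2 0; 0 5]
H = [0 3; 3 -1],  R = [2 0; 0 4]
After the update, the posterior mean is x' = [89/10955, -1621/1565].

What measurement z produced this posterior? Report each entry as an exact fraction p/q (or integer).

z = [-3, 2]

x̄ = F·x = [-5, 1]
P̄ = F·P·Fᵀ + Q = [7 -1; -1 18]
S = H·P̄·Hᵀ + R = [164 -63; -63 91]
K = P̄·Hᵀ·S⁻¹ = [159/1565 3419/10955; 513/1565 -6/1565]
x' − x̄ = [54864/10955, -3186/1565] = K·y
y = (KᵀK)⁻¹·Kᵀ·(x' − x̄) = [-6, 18]
z = y + H·x̄ = [-6, 18] + [3, -16] = [-3, 2]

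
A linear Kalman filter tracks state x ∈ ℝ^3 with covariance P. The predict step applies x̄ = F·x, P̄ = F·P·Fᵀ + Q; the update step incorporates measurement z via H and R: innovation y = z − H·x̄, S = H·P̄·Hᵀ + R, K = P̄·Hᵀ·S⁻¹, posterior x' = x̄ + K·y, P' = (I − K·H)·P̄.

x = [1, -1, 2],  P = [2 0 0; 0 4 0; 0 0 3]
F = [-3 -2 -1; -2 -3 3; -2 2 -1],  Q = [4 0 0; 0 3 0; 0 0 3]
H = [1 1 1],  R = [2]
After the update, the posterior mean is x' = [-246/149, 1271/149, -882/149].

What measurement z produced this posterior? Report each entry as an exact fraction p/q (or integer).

x̄ = F·x = [-3, 7, -6]
P̄ = F·P·Fᵀ + Q = [41 27 -1; 27 74 -25; -1 -25 30]
S = H·P̄·Hᵀ + R = [149]
K = P̄·Hᵀ·S⁻¹ = [67/149; 76/149; 4/149]
x' − x̄ = [201/149, 228/149, 12/149] = K·y
y = (KᵀK)⁻¹·Kᵀ·(x' − x̄) = [3]
z = y + H·x̄ = [3] + [-2] = [1]

z = [1]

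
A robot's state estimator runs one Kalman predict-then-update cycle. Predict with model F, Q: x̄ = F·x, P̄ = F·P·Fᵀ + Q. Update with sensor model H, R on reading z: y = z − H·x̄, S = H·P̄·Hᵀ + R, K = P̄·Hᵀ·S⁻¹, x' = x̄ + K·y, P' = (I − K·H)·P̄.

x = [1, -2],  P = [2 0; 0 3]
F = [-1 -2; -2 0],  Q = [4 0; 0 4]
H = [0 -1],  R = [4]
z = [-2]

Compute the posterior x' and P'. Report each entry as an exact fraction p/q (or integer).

x̄ = F·x = [3, -2]
P̄ = F·P·Fᵀ + Q = [18 4; 4 12]
y = z − H·x̄ = [-4]
S = H·P̄·Hᵀ + R = [16]
K = P̄·Hᵀ·S⁻¹ = [-1/4; -3/4]
x' = x̄ + K·y = [4, 1]
P' = (I − K·H)·P̄ = [17 1; 1 3]

x' = [4, 1]
P' = [17 1; 1 3]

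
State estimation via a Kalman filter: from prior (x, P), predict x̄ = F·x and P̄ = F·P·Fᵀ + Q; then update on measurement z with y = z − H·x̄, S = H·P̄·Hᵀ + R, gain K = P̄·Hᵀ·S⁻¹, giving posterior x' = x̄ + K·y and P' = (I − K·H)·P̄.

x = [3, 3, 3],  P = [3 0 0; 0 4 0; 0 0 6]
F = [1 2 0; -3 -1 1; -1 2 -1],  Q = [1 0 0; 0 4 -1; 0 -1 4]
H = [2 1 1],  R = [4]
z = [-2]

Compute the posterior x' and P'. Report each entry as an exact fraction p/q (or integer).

x' = [41/7, -1145/126, -77/18]
P' = [68/7 -121/7 -1; -121/7 5165/126 -115/18; -1 -115/18 179/18]

x̄ = F·x = [9, -9, 0]
P̄ = F·P·Fᵀ + Q = [20 -17 13; -17 41 -6; 13 -6 29]
y = z − H·x̄ = [-11]
S = H·P̄·Hᵀ + R = [126]
K = P̄·Hᵀ·S⁻¹ = [2/7; 1/126; 7/18]
x' = x̄ + K·y = [41/7, -1145/126, -77/18]
P' = (I − K·H)·P̄ = [68/7 -121/7 -1; -121/7 5165/126 -115/18; -1 -115/18 179/18]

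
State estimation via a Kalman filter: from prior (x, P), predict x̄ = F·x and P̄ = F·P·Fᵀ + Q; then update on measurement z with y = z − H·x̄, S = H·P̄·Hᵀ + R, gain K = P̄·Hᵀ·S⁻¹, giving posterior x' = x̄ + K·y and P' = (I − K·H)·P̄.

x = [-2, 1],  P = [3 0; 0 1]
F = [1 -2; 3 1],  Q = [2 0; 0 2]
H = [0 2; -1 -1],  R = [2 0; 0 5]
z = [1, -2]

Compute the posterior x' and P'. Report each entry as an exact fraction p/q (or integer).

x' = [-13/50, 61/100]
P' = [619/200 -93/400; -93/400 371/800]

x̄ = F·x = [-4, -5]
P̄ = F·P·Fᵀ + Q = [9 7; 7 30]
y = z − H·x̄ = [11, -11]
S = H·P̄·Hᵀ + R = [122 -74; -74 58]
K = P̄·Hᵀ·S⁻¹ = [-93/400 -229/400; 371/800 -37/800]
x' = x̄ + K·y = [-13/50, 61/100]
P' = (I − K·H)·P̄ = [619/200 -93/400; -93/400 371/800]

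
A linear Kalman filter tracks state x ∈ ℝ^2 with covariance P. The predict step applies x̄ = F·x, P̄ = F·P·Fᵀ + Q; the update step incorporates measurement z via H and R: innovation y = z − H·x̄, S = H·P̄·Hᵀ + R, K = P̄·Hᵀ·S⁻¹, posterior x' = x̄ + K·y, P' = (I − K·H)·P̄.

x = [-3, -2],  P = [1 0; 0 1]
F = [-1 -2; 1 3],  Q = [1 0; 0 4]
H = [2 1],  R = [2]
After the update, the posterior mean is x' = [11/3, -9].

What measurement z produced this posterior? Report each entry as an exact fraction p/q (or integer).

x̄ = F·x = [7, -9]
P̄ = F·P·Fᵀ + Q = [6 -7; -7 14]
S = H·P̄·Hᵀ + R = [12]
K = P̄·Hᵀ·S⁻¹ = [5/12; 0]
x' − x̄ = [-10/3, 0] = K·y
y = (KᵀK)⁻¹·Kᵀ·(x' − x̄) = [-8]
z = y + H·x̄ = [-8] + [5] = [-3]

z = [-3]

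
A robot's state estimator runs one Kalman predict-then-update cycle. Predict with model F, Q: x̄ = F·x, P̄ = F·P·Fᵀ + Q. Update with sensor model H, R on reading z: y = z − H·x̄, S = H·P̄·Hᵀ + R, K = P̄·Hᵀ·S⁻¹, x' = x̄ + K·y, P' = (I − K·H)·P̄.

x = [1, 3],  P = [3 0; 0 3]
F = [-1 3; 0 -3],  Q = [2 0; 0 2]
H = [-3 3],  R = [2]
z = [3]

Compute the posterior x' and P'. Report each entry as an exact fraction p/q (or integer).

x̄ = F·x = [8, -9]
P̄ = F·P·Fᵀ + Q = [32 -27; -27 29]
y = z − H·x̄ = [54]
S = H·P̄·Hᵀ + R = [1037]
K = P̄·Hᵀ·S⁻¹ = [-177/1037; 168/1037]
x' = x̄ + K·y = [-1262/1037, -261/1037]
P' = (I − K·H)·P̄ = [1855/1037 1737/1037; 1737/1037 1849/1037]

x' = [-1262/1037, -261/1037]
P' = [1855/1037 1737/1037; 1737/1037 1849/1037]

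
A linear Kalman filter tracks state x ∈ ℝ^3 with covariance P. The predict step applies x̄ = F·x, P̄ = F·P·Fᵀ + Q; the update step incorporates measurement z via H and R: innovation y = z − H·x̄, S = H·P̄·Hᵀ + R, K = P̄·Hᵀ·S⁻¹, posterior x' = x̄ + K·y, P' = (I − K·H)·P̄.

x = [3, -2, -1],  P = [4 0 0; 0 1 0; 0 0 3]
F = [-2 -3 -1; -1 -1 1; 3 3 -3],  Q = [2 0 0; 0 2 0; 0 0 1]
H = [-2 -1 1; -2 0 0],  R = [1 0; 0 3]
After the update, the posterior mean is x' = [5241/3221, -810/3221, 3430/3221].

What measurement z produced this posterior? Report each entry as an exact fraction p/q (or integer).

z = [-2, -3]

x̄ = F·x = [1, -2, 6]
P̄ = F·P·Fᵀ + Q = [30 8 -24; 8 10 -24; -24 -24 73]
S = H·P̄·Hᵀ + R = [380 184; 184 123]
K = P̄·Hᵀ·S⁻¹ = [-69/3221 -1468/3221; -1603/6442 780/3221; 9003/12884 -2110/3221]
x' − x̄ = [2020/3221, 5632/3221, -15896/3221] = K·y
y = (KᵀK)⁻¹·Kᵀ·(x' − x̄) = [-8, -1]
z = y + H·x̄ = [-8, -1] + [6, -2] = [-2, -3]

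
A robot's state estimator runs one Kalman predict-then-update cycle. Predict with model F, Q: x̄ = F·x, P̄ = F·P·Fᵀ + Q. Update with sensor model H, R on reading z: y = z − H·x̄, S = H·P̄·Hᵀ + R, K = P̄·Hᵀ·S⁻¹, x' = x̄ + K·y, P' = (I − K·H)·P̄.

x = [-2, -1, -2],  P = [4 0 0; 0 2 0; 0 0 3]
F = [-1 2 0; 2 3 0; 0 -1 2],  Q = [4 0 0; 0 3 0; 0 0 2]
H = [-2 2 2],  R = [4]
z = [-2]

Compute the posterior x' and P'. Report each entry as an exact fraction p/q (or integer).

x' = [-72/29, -163/58, -24/29]
P' = [336/29 332/29 -4/29; 332/29 1417/58 -363/29; -4/29 -363/29 366/29]

x̄ = F·x = [0, -7, -3]
P̄ = F·P·Fᵀ + Q = [16 4 -4; 4 37 -6; -4 -6 16]
y = z − H·x̄ = [18]
S = H·P̄·Hᵀ + R = [232]
K = P̄·Hᵀ·S⁻¹ = [-4/29; 27/116; 7/58]
x' = x̄ + K·y = [-72/29, -163/58, -24/29]
P' = (I − K·H)·P̄ = [336/29 332/29 -4/29; 332/29 1417/58 -363/29; -4/29 -363/29 366/29]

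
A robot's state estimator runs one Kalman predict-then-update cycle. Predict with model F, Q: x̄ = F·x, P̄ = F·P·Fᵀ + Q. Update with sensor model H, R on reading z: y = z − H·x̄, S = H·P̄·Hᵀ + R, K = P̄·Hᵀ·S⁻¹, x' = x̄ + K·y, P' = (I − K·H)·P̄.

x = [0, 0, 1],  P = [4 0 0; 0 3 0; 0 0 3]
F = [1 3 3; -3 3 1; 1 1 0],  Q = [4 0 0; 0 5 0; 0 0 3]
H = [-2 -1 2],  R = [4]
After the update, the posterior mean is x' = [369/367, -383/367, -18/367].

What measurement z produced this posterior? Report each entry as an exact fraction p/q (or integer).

z = [-1]

x̄ = F·x = [3, 1, 0]
P̄ = F·P·Fᵀ + Q = [62 24 13; 24 71 -3; 13 -3 10]
S = H·P̄·Hᵀ + R = [367]
K = P̄·Hᵀ·S⁻¹ = [-122/367; -125/367; -3/367]
x' − x̄ = [-732/367, -750/367, -18/367] = K·y
y = (KᵀK)⁻¹·Kᵀ·(x' − x̄) = [6]
z = y + H·x̄ = [6] + [-7] = [-1]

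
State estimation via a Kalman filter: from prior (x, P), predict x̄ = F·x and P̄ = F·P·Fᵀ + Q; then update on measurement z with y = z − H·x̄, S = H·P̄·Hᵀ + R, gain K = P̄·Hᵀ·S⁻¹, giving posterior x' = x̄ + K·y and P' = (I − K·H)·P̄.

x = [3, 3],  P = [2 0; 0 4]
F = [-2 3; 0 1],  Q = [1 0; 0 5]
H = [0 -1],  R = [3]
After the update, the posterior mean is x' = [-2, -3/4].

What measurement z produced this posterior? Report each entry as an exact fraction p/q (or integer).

x̄ = F·x = [3, 3]
P̄ = F·P·Fᵀ + Q = [45 12; 12 9]
S = H·P̄·Hᵀ + R = [12]
K = P̄·Hᵀ·S⁻¹ = [-1; -3/4]
x' − x̄ = [-5, -15/4] = K·y
y = (KᵀK)⁻¹·Kᵀ·(x' − x̄) = [5]
z = y + H·x̄ = [5] + [-3] = [2]

z = [2]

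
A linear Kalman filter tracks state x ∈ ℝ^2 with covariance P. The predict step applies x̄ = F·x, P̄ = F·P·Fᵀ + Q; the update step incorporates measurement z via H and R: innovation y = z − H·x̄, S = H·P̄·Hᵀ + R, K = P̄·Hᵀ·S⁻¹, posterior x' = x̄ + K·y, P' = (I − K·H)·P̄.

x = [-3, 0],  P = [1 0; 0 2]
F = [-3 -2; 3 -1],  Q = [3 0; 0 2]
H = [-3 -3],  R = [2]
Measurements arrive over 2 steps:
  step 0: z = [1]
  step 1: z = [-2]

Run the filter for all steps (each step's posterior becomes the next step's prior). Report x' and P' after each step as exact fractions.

step 0: x̄ = F·x = [9, -9]
step 0: P̄ = F·P·Fᵀ + Q = [20 -5; -5 13]
step 0: y = z − H·x̄ = [1]
step 0: S = H·P̄·Hᵀ + R = [209]
step 0: K = P̄·Hᵀ·S⁻¹ = [-45/209; -24/209]
step 0: x' = x̄ + K·y = [1836/209, -1905/209]
step 0: P' = (I − K·H)·P̄ = [2155/209 -2125/209; -2125/209 2141/209]
step 1: x̄ = F·x = [-1698/209, 7413/209]
step 1: P̄ = F·P·Fᵀ + Q = [3086/209 -8738/209; -8738/209 34704/209]
step 1: y = z − H·x̄ = [16727/209]
step 1: S = H·P̄·Hᵀ + R = [183244/209]
step 1: K = P̄·Hᵀ·S⁻¹ = [4239/45811; -38949/91622]
step 1: x' = x̄ + K·y = [-32925/45811, 132507/91622]
step 1: P' = (I − K·H)·P̄ = [332518/45811 -335344/45811; -335344/45811 348327/45811]

step 0: x' = [1836/209, -1905/209], P' = [2155/209 -2125/209; -2125/209 2141/209]
step 1: x' = [-32925/45811, 132507/91622], P' = [332518/45811 -335344/45811; -335344/45811 348327/45811]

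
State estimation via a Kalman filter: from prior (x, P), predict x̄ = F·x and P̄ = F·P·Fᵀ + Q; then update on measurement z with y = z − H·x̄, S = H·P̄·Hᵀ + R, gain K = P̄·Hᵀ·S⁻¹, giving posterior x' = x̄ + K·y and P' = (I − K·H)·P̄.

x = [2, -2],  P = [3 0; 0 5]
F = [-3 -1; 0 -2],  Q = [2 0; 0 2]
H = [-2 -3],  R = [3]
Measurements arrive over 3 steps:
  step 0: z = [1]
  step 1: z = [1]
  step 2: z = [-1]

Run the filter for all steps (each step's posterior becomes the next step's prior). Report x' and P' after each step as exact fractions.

step 0: x' = [-2318/457, 1398/457], P' = [5934/457 -3858/457; -3858/457 2658/457]
step 1: x' = [225056/26621, -155730/26621], P' = [1531662/26621 -1006944/26621; -1006944/26621 670270/26621]
step 2: x' = [-1466594/112763, 19159906/2142497], P' = [20027418/112763 -13202652/112763; -13202652/112763 166034310/2142497]

step 0: x̄ = F·x = [-4, 4]
step 0: P̄ = F·P·Fᵀ + Q = [34 10; 10 22]
step 0: y = z − H·x̄ = [5]
step 0: S = H·P̄·Hᵀ + R = [457]
step 0: K = P̄·Hᵀ·S⁻¹ = [-98/457; -86/457]
step 0: x' = x̄ + K·y = [-2318/457, 1398/457]
step 0: P' = (I − K·H)·P̄ = [5934/457 -3858/457; -3858/457 2658/457]
step 1: x̄ = F·x = [5556/457, -2796/457]
step 1: P̄ = F·P·Fᵀ + Q = [33830/457 -17832/457; -17832/457 11546/457]
step 1: y = z − H·x̄ = [3181/457]
step 1: S = H·P̄·Hᵀ + R = [26621/457]
step 1: K = P̄·Hᵀ·S⁻¹ = [-14164/26621; 1026/26621]
step 1: x' = x̄ + K·y = [225056/26621, -155730/26621]
step 1: P' = (I − K·H)·P̄ = [1531662/26621 -1006944/26621; -1006944/26621 670270/26621]
step 2: x̄ = F·x = [-519438/26621, 311460/26621]
step 2: P̄ = F·P·Fᵀ + Q = [8466806/26621 -4701124/26621; -4701124/26621 2734322/26621]
step 2: y = z − H·x̄ = [-18731/3803]
step 2: S = H·P̄·Hᵀ + R = [306071/3803]
step 2: K = P̄·Hᵀ·S⁻¹ = [-21280/16109; 171326/306071]
step 2: x' = x̄ + K·y = [-1466594/112763, 19159906/2142497]
step 2: P' = (I − K·H)·P̄ = [20027418/112763 -13202652/112763; -13202652/112763 166034310/2142497]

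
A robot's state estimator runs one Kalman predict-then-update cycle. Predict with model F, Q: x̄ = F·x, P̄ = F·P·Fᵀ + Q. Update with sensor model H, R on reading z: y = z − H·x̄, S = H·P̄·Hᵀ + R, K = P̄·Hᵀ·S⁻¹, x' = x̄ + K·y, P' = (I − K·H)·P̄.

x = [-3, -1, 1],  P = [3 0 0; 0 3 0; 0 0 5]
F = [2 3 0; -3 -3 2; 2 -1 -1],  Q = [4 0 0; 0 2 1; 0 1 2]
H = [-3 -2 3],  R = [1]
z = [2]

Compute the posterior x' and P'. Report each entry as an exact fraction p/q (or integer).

x̄ = F·x = [-9, 14, -6]
P̄ = F·P·Fᵀ + Q = [43 -45 3; -45 76 -18; 3 -18 22]
y = z − H·x̄ = [21]
S = H·P̄·Hᵀ + R = [512]
K = P̄·Hᵀ·S⁻¹ = [-15/256; -71/512; 93/512]
x' = x̄ + K·y = [-2619/256, 5677/512, -1119/512]
P' = (I − K·H)·P̄ = [5279/128 -12585/256 2163/256; -12585/256 33871/512 -2613/512; 2163/256 -2613/512 2615/512]

x' = [-2619/256, 5677/512, -1119/512]
P' = [5279/128 -12585/256 2163/256; -12585/256 33871/512 -2613/512; 2163/256 -2613/512 2615/512]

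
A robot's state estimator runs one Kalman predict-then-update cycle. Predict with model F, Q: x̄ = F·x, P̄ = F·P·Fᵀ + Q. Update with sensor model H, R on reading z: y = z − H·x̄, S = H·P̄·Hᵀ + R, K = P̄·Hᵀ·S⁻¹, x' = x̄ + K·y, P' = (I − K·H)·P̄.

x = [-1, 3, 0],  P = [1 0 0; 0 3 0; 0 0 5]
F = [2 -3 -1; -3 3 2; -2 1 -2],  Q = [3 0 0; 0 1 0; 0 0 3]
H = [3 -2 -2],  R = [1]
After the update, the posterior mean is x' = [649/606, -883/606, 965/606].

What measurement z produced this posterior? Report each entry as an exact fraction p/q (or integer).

z = [3]

x̄ = F·x = [-11, 12, 5]
P̄ = F·P·Fᵀ + Q = [39 -43 -3; -43 57 -5; -3 -5 30]
S = H·P̄·Hᵀ + R = [1212]
K = P̄·Hᵀ·S⁻¹ = [209/1212; -233/1212; -59/1212]
x' − x̄ = [7315/606, -8155/606, -2065/606] = K·y
y = (KᵀK)⁻¹·Kᵀ·(x' − x̄) = [70]
z = y + H·x̄ = [70] + [-67] = [3]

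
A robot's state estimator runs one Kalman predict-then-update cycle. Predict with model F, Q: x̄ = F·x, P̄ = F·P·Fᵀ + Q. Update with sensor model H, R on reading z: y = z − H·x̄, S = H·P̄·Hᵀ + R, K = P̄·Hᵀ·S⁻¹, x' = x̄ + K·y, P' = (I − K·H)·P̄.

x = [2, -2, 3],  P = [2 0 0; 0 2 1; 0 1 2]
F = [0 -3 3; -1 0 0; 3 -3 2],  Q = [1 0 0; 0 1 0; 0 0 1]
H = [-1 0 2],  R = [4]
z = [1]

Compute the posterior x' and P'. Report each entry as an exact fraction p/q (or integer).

x̄ = F·x = [15, -2, 18]
P̄ = F·P·Fᵀ + Q = [19 0 15; 0 3 -6; 15 -6 33]
y = z − H·x̄ = [-20]
S = H·P̄·Hᵀ + R = [95]
K = P̄·Hᵀ·S⁻¹ = [11/95; -12/95; 51/95]
x' = x̄ + K·y = [241/19, 10/19, 138/19]
P' = (I − K·H)·P̄ = [1684/95 132/95 864/95; 132/95 141/95 42/95; 864/95 42/95 534/95]

x' = [241/19, 10/19, 138/19]
P' = [1684/95 132/95 864/95; 132/95 141/95 42/95; 864/95 42/95 534/95]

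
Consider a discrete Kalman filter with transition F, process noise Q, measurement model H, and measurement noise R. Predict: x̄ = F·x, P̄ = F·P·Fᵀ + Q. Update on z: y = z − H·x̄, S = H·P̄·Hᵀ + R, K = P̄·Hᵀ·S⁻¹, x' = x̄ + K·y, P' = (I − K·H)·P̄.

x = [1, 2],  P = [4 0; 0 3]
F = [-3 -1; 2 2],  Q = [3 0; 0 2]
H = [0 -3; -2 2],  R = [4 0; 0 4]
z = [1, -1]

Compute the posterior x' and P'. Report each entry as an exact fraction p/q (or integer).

x' = [776/2021, -369/2021]
P' = [2424/2021 660/2021; 660/2021 780/2021]

x̄ = F·x = [-5, 6]
P̄ = F·P·Fᵀ + Q = [42 -30; -30 30]
y = z − H·x̄ = [19, -23]
S = H·P̄·Hᵀ + R = [274 -360; -360 532]
K = P̄·Hᵀ·S⁻¹ = [-495/2021 -882/2021; -585/2021 60/2021]
x' = x̄ + K·y = [776/2021, -369/2021]
P' = (I − K·H)·P̄ = [2424/2021 660/2021; 660/2021 780/2021]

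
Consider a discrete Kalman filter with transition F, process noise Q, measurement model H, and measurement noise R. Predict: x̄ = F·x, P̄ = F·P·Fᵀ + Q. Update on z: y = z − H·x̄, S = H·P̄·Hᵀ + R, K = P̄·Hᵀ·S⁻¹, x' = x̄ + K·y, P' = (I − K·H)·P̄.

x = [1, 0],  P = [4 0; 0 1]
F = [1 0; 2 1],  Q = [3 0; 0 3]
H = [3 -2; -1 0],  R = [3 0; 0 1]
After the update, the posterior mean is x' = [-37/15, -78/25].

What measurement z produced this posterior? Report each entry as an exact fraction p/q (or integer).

z = [-1, 3]

x̄ = F·x = [1, 2]
P̄ = F·P·Fᵀ + Q = [7 8; 8 20]
S = H·P̄·Hᵀ + R = [50 -5; -5 8]
K = P̄·Hᵀ·S⁻¹ = [1/75 -13/15; -56/125 -32/25]
x' − x̄ = [-52/15, -128/25] = K·y
y = (KᵀK)⁻¹·Kᵀ·(x' − x̄) = [0, 4]
z = y + H·x̄ = [0, 4] + [-1, -1] = [-1, 3]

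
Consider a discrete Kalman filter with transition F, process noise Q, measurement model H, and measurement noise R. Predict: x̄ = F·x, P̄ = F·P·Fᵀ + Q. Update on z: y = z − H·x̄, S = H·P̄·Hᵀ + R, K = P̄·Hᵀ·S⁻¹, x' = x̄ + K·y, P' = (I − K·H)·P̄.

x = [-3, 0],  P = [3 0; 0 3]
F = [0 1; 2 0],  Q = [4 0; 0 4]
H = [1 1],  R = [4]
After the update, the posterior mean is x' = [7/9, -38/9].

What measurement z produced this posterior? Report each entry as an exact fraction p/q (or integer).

z = [-3]

x̄ = F·x = [0, -6]
P̄ = F·P·Fᵀ + Q = [7 0; 0 16]
S = H·P̄·Hᵀ + R = [27]
K = P̄·Hᵀ·S⁻¹ = [7/27; 16/27]
x' − x̄ = [7/9, 16/9] = K·y
y = (KᵀK)⁻¹·Kᵀ·(x' − x̄) = [3]
z = y + H·x̄ = [3] + [-6] = [-3]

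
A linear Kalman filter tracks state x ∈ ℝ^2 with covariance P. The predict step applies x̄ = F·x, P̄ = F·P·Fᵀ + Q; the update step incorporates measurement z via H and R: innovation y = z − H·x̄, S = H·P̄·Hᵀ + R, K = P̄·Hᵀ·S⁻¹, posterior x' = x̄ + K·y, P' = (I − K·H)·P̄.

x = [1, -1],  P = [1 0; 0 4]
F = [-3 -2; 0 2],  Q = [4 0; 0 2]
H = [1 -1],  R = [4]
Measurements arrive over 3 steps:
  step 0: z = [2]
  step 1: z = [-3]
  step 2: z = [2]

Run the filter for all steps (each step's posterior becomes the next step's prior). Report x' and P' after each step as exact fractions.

step 0: x̄ = F·x = [-1, -2]
step 0: P̄ = F·P·Fᵀ + Q = [29 -16; -16 18]
step 0: y = z − H·x̄ = [1]
step 0: S = H·P̄·Hᵀ + R = [83]
step 0: K = P̄·Hᵀ·S⁻¹ = [45/83; -34/83]
step 0: x' = x̄ + K·y = [-38/83, -200/83]
step 0: P' = (I − K·H)·P̄ = [382/83 202/83; 202/83 338/83]
step 1: x̄ = F·x = [514/83, -400/83]
step 1: P̄ = F·P·Fᵀ + Q = [7546/83 -2564/83; -2564/83 1518/83]
step 1: y = z − H·x̄ = [-1163/83]
step 1: S = H·P̄·Hᵀ + R = [14524/83]
step 1: K = P̄·Hᵀ·S⁻¹ = [5055/7262; -2041/7262]
step 1: x' = x̄ + K·y = [-25859/7262, -6399/7262]
step 1: P' = (I − K·H)·P̄ = [22247/3631 12137/3631; 12137/3631 16219/3631]
step 2: x̄ = F·x = [90375/7262, -6399/3631]
step 2: P̄ = F·P·Fᵀ + Q = [425267/3631 -137698/3631; -137698/3631 72138/3631]
step 2: y = z − H·x̄ = [-88649/7262]
step 2: S = H·P̄·Hᵀ + R = [787325/3631]
step 2: K = P̄·Hᵀ·S⁻¹ = [112593/157465; -19076/71575]
step 2: x' = x̄ + K·y = [53199/14315, 106727/71575]
step 2: P' = (I − K·H)·P̄ = [197122/31493 48658/14315; 48658/14315 319594/71575]

step 0: x' = [-38/83, -200/83], P' = [382/83 202/83; 202/83 338/83]
step 1: x' = [-25859/7262, -6399/7262], P' = [22247/3631 12137/3631; 12137/3631 16219/3631]
step 2: x' = [53199/14315, 106727/71575], P' = [197122/31493 48658/14315; 48658/14315 319594/71575]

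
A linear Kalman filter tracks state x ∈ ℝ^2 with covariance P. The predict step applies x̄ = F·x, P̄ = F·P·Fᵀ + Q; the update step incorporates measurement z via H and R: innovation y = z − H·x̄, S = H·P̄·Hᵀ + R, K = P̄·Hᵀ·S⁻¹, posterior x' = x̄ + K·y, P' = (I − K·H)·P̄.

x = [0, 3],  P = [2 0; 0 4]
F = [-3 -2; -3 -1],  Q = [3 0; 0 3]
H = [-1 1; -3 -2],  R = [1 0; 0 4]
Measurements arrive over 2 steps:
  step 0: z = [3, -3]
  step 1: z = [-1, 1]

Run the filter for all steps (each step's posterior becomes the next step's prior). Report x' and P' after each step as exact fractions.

step 0: x̄ = F·x = [-6, -3]
step 0: P̄ = F·P·Fᵀ + Q = [37 26; 26 25]
step 0: y = z − H·x̄ = [0, -27]
step 0: S = H·P̄·Hᵀ + R = [11 35; 35 749]
step 0: K = P̄·Hᵀ·S⁻¹ = [-181/501 -704/3507; 533/1002 -1373/7014]
step 0: x' = x̄ + K·y = [-678/1169, 5343/2338]
step 0: P' = (I − K·H)·P̄ = [1070/3507 -197/3507; -197/3507 3337/7014]
step 1: x̄ = F·x = [-3309/1169, -1275/2338]
step 1: P̄ = F·P·Fᵀ + Q = [24461/3507 11194/3507; 11194/3507 41275/7014]
step 1: y = z − H·x̄ = [-7681/2338, -10033/1169]
step 1: S = H·P̄·Hᵀ + R = [52435/7014 20914/3507; 20914/3507 451055/3507]
step 1: K = P̄·Hᵀ·S⁻¹ = [-2270426/6494519 -1273687/6494519; 3321983/6494519 -1231859/6494519]
step 1: x' = x̄ + K·y = [6937/6494519, -3882883/6494519]
step 1: P' = (I − K·H)·P̄ = [1927120/6494519 -343306/6494519; -343306/6494519 2978677/6494519]

step 0: x' = [-678/1169, 5343/2338], P' = [1070/3507 -197/3507; -197/3507 3337/7014]
step 1: x' = [6937/6494519, -3882883/6494519], P' = [1927120/6494519 -343306/6494519; -343306/6494519 2978677/6494519]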